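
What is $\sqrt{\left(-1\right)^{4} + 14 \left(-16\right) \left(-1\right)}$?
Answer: $15$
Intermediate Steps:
$\sqrt{\left(-1\right)^{4} + 14 \left(-16\right) \left(-1\right)} = \sqrt{1 - -224} = \sqrt{1 + 224} = \sqrt{225} = 15$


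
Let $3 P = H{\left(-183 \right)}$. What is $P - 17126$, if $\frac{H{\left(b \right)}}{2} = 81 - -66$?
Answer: $-17028$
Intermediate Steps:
$H{\left(b \right)} = 294$ ($H{\left(b \right)} = 2 \left(81 - -66\right) = 2 \left(81 + 66\right) = 2 \cdot 147 = 294$)
$P = 98$ ($P = \frac{1}{3} \cdot 294 = 98$)
$P - 17126 = 98 - 17126 = -17028$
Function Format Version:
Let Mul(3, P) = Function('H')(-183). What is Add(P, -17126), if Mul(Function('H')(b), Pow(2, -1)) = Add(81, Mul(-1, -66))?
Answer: -17028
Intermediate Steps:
Function('H')(b) = 294 (Function('H')(b) = Mul(2, Add(81, Mul(-1, -66))) = Mul(2, Add(81, 66)) = Mul(2, 147) = 294)
P = 98 (P = Mul(Rational(1, 3), 294) = 98)
Add(P, -17126) = Add(98, -17126) = -17028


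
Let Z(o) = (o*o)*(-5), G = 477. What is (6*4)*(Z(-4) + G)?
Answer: 9528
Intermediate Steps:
Z(o) = -5*o² (Z(o) = o²*(-5) = -5*o²)
(6*4)*(Z(-4) + G) = (6*4)*(-5*(-4)² + 477) = 24*(-5*16 + 477) = 24*(-80 + 477) = 24*397 = 9528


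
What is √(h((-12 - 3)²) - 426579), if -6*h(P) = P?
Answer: I*√1706466/2 ≈ 653.16*I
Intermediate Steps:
h(P) = -P/6
√(h((-12 - 3)²) - 426579) = √(-(-12 - 3)²/6 - 426579) = √(-⅙*(-15)² - 426579) = √(-⅙*225 - 426579) = √(-75/2 - 426579) = √(-853233/2) = I*√1706466/2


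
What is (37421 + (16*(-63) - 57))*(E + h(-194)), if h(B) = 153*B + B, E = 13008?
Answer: -613253008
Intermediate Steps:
h(B) = 154*B
(37421 + (16*(-63) - 57))*(E + h(-194)) = (37421 + (16*(-63) - 57))*(13008 + 154*(-194)) = (37421 + (-1008 - 57))*(13008 - 29876) = (37421 - 1065)*(-16868) = 36356*(-16868) = -613253008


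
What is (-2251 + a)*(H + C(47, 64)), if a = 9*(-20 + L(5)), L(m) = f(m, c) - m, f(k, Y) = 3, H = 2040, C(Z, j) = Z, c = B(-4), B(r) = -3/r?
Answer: -5111063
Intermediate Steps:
c = 3/4 (c = -3/(-4) = -3*(-1/4) = 3/4 ≈ 0.75000)
L(m) = 3 - m
a = -198 (a = 9*(-20 + (3 - 1*5)) = 9*(-20 + (3 - 5)) = 9*(-20 - 2) = 9*(-22) = -198)
(-2251 + a)*(H + C(47, 64)) = (-2251 - 198)*(2040 + 47) = -2449*2087 = -5111063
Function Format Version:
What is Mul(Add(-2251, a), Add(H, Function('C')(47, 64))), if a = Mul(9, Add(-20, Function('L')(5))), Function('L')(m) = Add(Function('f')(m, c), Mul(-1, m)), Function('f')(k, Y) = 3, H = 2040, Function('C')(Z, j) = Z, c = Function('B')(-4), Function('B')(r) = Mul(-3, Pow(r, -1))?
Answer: -5111063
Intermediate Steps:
c = Rational(3, 4) (c = Mul(-3, Pow(-4, -1)) = Mul(-3, Rational(-1, 4)) = Rational(3, 4) ≈ 0.75000)
Function('L')(m) = Add(3, Mul(-1, m))
a = -198 (a = Mul(9, Add(-20, Add(3, Mul(-1, 5)))) = Mul(9, Add(-20, Add(3, -5))) = Mul(9, Add(-20, -2)) = Mul(9, -22) = -198)
Mul(Add(-2251, a), Add(H, Function('C')(47, 64))) = Mul(Add(-2251, -198), Add(2040, 47)) = Mul(-2449, 2087) = -5111063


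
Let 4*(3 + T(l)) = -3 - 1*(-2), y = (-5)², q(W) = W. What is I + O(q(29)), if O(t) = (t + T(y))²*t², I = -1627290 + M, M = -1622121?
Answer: -43068407/16 ≈ -2.6918e+6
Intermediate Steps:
y = 25
T(l) = -13/4 (T(l) = -3 + (-3 - 1*(-2))/4 = -3 + (-3 + 2)/4 = -3 + (¼)*(-1) = -3 - ¼ = -13/4)
I = -3249411 (I = -1627290 - 1622121 = -3249411)
O(t) = t²*(-13/4 + t)² (O(t) = (t - 13/4)²*t² = (-13/4 + t)²*t² = t²*(-13/4 + t)²)
I + O(q(29)) = -3249411 + (1/16)*29²*(-13 + 4*29)² = -3249411 + (1/16)*841*(-13 + 116)² = -3249411 + (1/16)*841*103² = -3249411 + (1/16)*841*10609 = -3249411 + 8922169/16 = -43068407/16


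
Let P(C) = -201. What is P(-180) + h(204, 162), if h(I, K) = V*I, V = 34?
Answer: 6735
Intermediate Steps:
h(I, K) = 34*I
P(-180) + h(204, 162) = -201 + 34*204 = -201 + 6936 = 6735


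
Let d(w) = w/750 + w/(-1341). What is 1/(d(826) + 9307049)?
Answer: 167625/1560094169986 ≈ 1.0745e-7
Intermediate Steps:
d(w) = 197*w/335250 (d(w) = w*(1/750) + w*(-1/1341) = w/750 - w/1341 = 197*w/335250)
1/(d(826) + 9307049) = 1/((197/335250)*826 + 9307049) = 1/(81361/167625 + 9307049) = 1/(1560094169986/167625) = 167625/1560094169986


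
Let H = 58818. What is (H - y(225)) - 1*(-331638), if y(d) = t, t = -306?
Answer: 390762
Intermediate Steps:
y(d) = -306
(H - y(225)) - 1*(-331638) = (58818 - 1*(-306)) - 1*(-331638) = (58818 + 306) + 331638 = 59124 + 331638 = 390762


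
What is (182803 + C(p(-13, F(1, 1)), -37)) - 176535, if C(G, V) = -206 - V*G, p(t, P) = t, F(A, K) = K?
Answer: 5581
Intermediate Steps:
C(G, V) = -206 - G*V
(182803 + C(p(-13, F(1, 1)), -37)) - 176535 = (182803 + (-206 - 1*(-13)*(-37))) - 176535 = (182803 + (-206 - 481)) - 176535 = (182803 - 687) - 176535 = 182116 - 176535 = 5581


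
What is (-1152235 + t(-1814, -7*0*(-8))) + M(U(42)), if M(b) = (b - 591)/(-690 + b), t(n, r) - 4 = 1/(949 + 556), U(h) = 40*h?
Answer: -3468211997/3010 ≈ -1.1522e+6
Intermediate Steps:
t(n, r) = 6021/1505 (t(n, r) = 4 + 1/(949 + 556) = 4 + 1/1505 = 6021/1505)
M(b) = (-591 + b)/(-690 + b)
(-1152235 + t(-1814, -7*0*(-8))) + M(U(42)) = (-1152235 + 6021/1505) + (-591 + 40*42)/(-690 + 40*42) = -1734107654/1505 + (-591 + 1680)/(-690 + 1680) = -1734107654/1505 + 1089/990 = -1734107654/1505 + (1/990)*1089 = -1734107654/1505 + 11/10 = -3468211997/3010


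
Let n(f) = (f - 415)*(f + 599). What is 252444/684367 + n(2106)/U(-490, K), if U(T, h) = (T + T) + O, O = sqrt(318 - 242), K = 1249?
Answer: -766887573038861/164303513727 - 4574155*sqrt(19)/480162 ≈ -4709.0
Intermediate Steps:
n(f) = (-415 + f)*(599 + f)
O = 2*sqrt(19) (O = sqrt(76) = 2*sqrt(19) ≈ 8.7178)
U(T, h) = 2*T + 2*sqrt(19) (U(T, h) = (T + T) + 2*sqrt(19) = 2*T + 2*sqrt(19))
252444/684367 + n(2106)/U(-490, K) = 252444/684367 + (-248585 + 2106**2 + 184*2106)/(2*(-490) + 2*sqrt(19)) = 252444*(1/684367) + (-248585 + 4435236 + 387504)/(-980 + 2*sqrt(19)) = 252444/684367 + 4574155/(-980 + 2*sqrt(19))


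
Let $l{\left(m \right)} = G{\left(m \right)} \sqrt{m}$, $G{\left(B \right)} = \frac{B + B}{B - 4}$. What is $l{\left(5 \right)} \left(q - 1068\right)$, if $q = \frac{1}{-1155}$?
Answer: $- \frac{2467082 \sqrt{5}}{231} \approx -23881.0$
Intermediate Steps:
$G{\left(B \right)} = \frac{2 B}{-4 + B}$
$l{\left(m \right)} = \frac{2 m^{\frac{3}{2}}}{-4 + m}$ ($l{\left(m \right)} = \frac{2 m}{-4 + m} \sqrt{m} = \frac{2 m^{\frac{3}{2}}}{-4 + m}$)
$q = - \frac{1}{1155} \approx -0.0008658$
$l{\left(5 \right)} \left(q - 1068\right) = \frac{2 \cdot 5^{\frac{3}{2}}}{-4 + 5} \left(- \frac{1}{1155} - 1068\right) = \frac{2 \cdot 5 \sqrt{5}}{1} \left(- \frac{1233541}{1155}\right) = 2 \cdot 5 \sqrt{5} \cdot 1 \left(- \frac{1233541}{1155}\right) = 10 \sqrt{5} \left(- \frac{1233541}{1155}\right) = - \frac{2467082 \sqrt{5}}{231}$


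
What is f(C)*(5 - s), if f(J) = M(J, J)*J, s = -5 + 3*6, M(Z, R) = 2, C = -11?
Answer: 176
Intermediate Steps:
s = 13 (s = -5 + 18 = 13)
f(J) = 2*J
f(C)*(5 - s) = (2*(-11))*(5 - 1*13) = -22*(5 - 13) = -22*(-8) = 176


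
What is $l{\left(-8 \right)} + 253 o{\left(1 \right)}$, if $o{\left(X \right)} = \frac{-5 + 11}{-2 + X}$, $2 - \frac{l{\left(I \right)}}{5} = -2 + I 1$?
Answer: $-1458$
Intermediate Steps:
$l{\left(I \right)} = 20 - 5 I$ ($l{\left(I \right)} = 10 - 5 \left(-2 + I 1\right) = 10 - 5 \left(-2 + I\right) = 10 - \left(-10 + 5 I\right) = 20 - 5 I$)
$o{\left(X \right)} = \frac{6}{-2 + X}$
$l{\left(-8 \right)} + 253 o{\left(1 \right)} = \left(20 - -40\right) + 253 \frac{6}{-2 + 1} = \left(20 + 40\right) + 253 \frac{6}{-1} = 60 + 253 \cdot 6 \left(-1\right) = 60 + 253 \left(-6\right) = 60 - 1518 = -1458$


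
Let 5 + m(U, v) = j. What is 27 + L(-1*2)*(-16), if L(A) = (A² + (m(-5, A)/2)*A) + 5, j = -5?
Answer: -277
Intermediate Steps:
m(U, v) = -10 (m(U, v) = -5 - 5 = -10)
L(A) = 5 + A² - 5*A (L(A) = (A² + (-10/2)*A) + 5 = (A² + (-10*½)*A) + 5 = (A² - 5*A) + 5 = 5 + A² - 5*A)
27 + L(-1*2)*(-16) = 27 + (5 + (-1*2)² - (-5)*2)*(-16) = 27 + (5 + (-2)² - 5*(-2))*(-16) = 27 + (5 + 4 + 10)*(-16) = 27 + 19*(-16) = 27 - 304 = -277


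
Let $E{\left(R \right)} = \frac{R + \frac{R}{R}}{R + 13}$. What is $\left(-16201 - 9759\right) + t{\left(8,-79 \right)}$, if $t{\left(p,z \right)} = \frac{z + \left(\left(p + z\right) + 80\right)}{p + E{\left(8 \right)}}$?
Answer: $- \frac{1532130}{59} \approx -25968.0$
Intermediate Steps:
$E{\left(R \right)} = \frac{1 + R}{13 + R}$ ($E{\left(R \right)} = \frac{R + 1}{13 + R} = \frac{1 + R}{13 + R}$)
$t{\left(p,z \right)} = \frac{80 + p + 2 z}{\frac{3}{7} + p}$ ($t{\left(p,z \right)} = \frac{z + \left(\left(p + z\right) + 80\right)}{p + \frac{1 + 8}{13 + 8}} = \frac{z + \left(80 + p + z\right)}{p + \frac{1}{21} \cdot 9} = \frac{80 + p + 2 z}{p + \frac{1}{21} \cdot 9} = \frac{80 + p + 2 z}{p + \frac{3}{7}} = \frac{80 + p + 2 z}{\frac{3}{7} + p}$)
$\left(-16201 - 9759\right) + t{\left(8,-79 \right)} = \left(-16201 - 9759\right) + \frac{7 \left(80 + 8 + 2 \left(-79\right)\right)}{3 + 7 \cdot 8} = -25960 + \frac{7 \left(80 + 8 - 158\right)}{3 + 56} = -25960 + 7 \cdot \frac{1}{59} \left(-70\right) = -25960 - \frac{490}{59} = - \frac{1532130}{59}$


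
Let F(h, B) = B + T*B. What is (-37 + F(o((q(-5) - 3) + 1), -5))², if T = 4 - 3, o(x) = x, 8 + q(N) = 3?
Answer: 2209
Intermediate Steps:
q(N) = -5 (q(N) = -8 + 3 = -5)
T = 1
F(h, B) = 2*B (F(h, B) = B + 1*B = B + B = 2*B)
(-37 + F(o((q(-5) - 3) + 1), -5))² = (-37 + 2*(-5))² = (-37 - 10)² = (-47)² = 2209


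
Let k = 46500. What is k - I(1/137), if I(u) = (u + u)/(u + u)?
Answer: 46499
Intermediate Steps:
I(u) = 1 (I(u) = (2*u)/((2*u)) = (2*u)*(1/(2*u)) = 1)
k - I(1/137) = 46500 - 1*1 = 46500 - 1 = 46499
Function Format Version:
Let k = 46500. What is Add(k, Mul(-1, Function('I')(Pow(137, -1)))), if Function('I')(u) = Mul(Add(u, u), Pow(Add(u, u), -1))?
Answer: 46499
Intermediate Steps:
Function('I')(u) = 1 (Function('I')(u) = Mul(Mul(2, u), Pow(Mul(2, u), -1)) = Mul(Mul(2, u), Mul(Rational(1, 2), Pow(u, -1))) = 1)
Add(k, Mul(-1, Function('I')(Pow(137, -1)))) = Add(46500, Mul(-1, 1)) = Add(46500, -1) = 46499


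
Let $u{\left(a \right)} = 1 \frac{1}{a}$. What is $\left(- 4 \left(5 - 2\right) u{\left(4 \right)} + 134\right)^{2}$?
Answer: $17161$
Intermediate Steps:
$u{\left(a \right)} = \frac{1}{a}$
$\left(- 4 \left(5 - 2\right) u{\left(4 \right)} + 134\right)^{2} = \left(\frac{\left(-4\right) \left(5 - 2\right)}{4} + 134\right)^{2} = \left(- 4 \left(5 - 2\right) \frac{1}{4} + 134\right)^{2} = \left(\left(-4\right) 3 \cdot \frac{1}{4} + 134\right)^{2} = \left(\left(-12\right) \frac{1}{4} + 134\right)^{2} = \left(-3 + 134\right)^{2} = 131^{2} = 17161$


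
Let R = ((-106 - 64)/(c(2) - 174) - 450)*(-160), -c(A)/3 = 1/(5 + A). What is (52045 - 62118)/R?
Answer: -12299133/87721600 ≈ -0.14021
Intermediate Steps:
c(A) = -3/(5 + A)
R = 87721600/1221 (R = ((-106 - 64)/(-3/(5 + 2) - 174) - 450)*(-160) = (-170/(-3/7 - 174) - 450)*(-160) = (-170/(-1221/7) - 450)*(-160) = (-170*(-7/1221) - 450)*(-160) = (1190/1221 - 450)*(-160) = -548260/1221*(-160) = 87721600/1221 ≈ 71844.)
(52045 - 62118)/R = (52045 - 62118)/(87721600/1221) = -10073*1221/87721600 = -12299133/87721600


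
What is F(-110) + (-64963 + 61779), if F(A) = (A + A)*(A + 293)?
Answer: -43444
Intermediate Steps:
F(A) = 2*A*(293 + A) (F(A) = (2*A)*(293 + A) = 2*A*(293 + A))
F(-110) + (-64963 + 61779) = 2*(-110)*(293 - 110) + (-64963 + 61779) = 2*(-110)*183 - 3184 = -40260 - 3184 = -43444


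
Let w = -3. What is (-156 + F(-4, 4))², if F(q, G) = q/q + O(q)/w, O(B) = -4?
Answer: 212521/9 ≈ 23613.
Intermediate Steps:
F(q, G) = 7/3 (F(q, G) = q/q - 4/(-3) = 1 - 4*(-⅓) = 1 + 4/3 = 7/3)
(-156 + F(-4, 4))² = (-156 + 7/3)² = (-461/3)² = 212521/9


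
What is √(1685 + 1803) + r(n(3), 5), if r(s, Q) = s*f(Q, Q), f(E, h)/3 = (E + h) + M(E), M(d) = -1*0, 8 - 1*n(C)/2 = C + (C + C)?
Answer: -60 + 4*√218 ≈ -0.94071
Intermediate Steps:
n(C) = 16 - 6*C (n(C) = 16 - 2*(C + (C + C)) = 16 - 2*(C + 2*C) = 16 - 6*C)
M(d) = 0
f(E, h) = 3*E + 3*h (f(E, h) = 3*((E + h) + 0) = 3*(E + h) = 3*E + 3*h)
r(s, Q) = 6*Q*s (r(s, Q) = s*(3*Q + 3*Q) = s*(6*Q) = 6*Q*s)
√(1685 + 1803) + r(n(3), 5) = √(1685 + 1803) + 6*5*(16 - 6*3) = √3488 + 6*5*(16 - 18) = 4*√218 + 6*5*(-2) = 4*√218 - 60 = -60 + 4*√218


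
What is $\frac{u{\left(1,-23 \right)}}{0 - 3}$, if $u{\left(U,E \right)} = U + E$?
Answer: $\frac{22}{3} \approx 7.3333$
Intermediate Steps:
$u{\left(U,E \right)} = E + U$
$\frac{u{\left(1,-23 \right)}}{0 - 3} = \frac{-23 + 1}{0 - 3} = - \frac{22}{-3} = \left(-22\right) \left(- \frac{1}{3}\right) = \frac{22}{3}$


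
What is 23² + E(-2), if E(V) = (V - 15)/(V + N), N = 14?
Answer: 6331/12 ≈ 527.58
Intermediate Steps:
E(V) = (-15 + V)/(14 + V) (E(V) = (V - 15)/(V + 14) = (-15 + V)/(14 + V))
23² + E(-2) = 23² + (-15 - 2)/(14 - 2) = 529 - 17/12 = 6331/12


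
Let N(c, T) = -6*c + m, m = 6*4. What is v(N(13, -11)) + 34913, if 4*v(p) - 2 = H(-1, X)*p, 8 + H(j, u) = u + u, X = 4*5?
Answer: 68963/2 ≈ 34482.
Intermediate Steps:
X = 20
m = 24
N(c, T) = 24 - 6*c (N(c, T) = -6*c + 24 = 24 - 6*c)
H(j, u) = -8 + 2*u (H(j, u) = -8 + (u + u) = -8 + 2*u)
v(p) = ½ + 8*p (v(p) = ½ + ((-8 + 2*20)*p)/4 = ½ + ((-8 + 40)*p)/4 = ½ + (32*p)/4 = ½ + 8*p)
v(N(13, -11)) + 34913 = (½ + 8*(24 - 6*13)) + 34913 = (½ + 8*(24 - 78)) + 34913 = (½ + 8*(-54)) + 34913 = (½ - 432) + 34913 = -863/2 + 34913 = 68963/2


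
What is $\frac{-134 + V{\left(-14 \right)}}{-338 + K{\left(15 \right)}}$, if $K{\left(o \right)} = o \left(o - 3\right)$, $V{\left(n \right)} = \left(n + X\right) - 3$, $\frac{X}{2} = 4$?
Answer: $\frac{143}{158} \approx 0.90506$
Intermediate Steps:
$X = 8$ ($X = 2 \cdot 4 = 8$)
$V{\left(n \right)} = 5 + n$ ($V{\left(n \right)} = \left(n + 8\right) - 3 = \left(8 + n\right) - 3 = 5 + n$)
$K{\left(o \right)} = o \left(-3 + o\right)$
$\frac{-134 + V{\left(-14 \right)}}{-338 + K{\left(15 \right)}} = \frac{-134 + \left(5 - 14\right)}{-338 + 15 \left(-3 + 15\right)} = \frac{-134 - 9}{-338 + 15 \cdot 12} = - \frac{143}{-338 + 180} = - \frac{143}{-158} = \left(-143\right) \left(- \frac{1}{158}\right) = \frac{143}{158}$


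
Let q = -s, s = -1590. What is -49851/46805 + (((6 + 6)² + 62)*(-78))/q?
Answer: -27710861/2480665 ≈ -11.171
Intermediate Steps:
q = 1590 (q = -1*(-1590) = 1590)
-49851/46805 + (((6 + 6)² + 62)*(-78))/q = -49851/46805 + (((6 + 6)² + 62)*(-78))/1590 = -49851*1/46805 + ((12² + 62)*(-78))*(1/1590) = -49851/46805 + ((144 + 62)*(-78))*(1/1590) = -49851/46805 + (206*(-78))*(1/1590) = -49851/46805 - 16068*1/1590 = -49851/46805 - 2678/265 = -27710861/2480665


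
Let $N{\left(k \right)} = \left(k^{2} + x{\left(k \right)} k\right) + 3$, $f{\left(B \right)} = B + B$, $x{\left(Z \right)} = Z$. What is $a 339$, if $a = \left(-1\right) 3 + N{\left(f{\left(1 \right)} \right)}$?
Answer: $2712$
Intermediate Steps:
$f{\left(B \right)} = 2 B$
$N{\left(k \right)} = 3 + 2 k^{2}$ ($N{\left(k \right)} = \left(k^{2} + k k\right) + 3 = \left(k^{2} + k^{2}\right) + 3 = 2 k^{2} + 3 = 3 + 2 k^{2}$)
$a = 8$ ($a = \left(-1\right) 3 + \left(3 + 2 \left(2 \cdot 1\right)^{2}\right) = -3 + \left(3 + 2 \cdot 2^{2}\right) = -3 + \left(3 + 2 \cdot 4\right) = -3 + \left(3 + 8\right) = -3 + 11 = 8$)
$a 339 = 8 \cdot 339 = 2712$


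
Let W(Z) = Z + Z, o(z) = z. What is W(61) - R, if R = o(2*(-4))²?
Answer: 58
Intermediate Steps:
W(Z) = 2*Z
R = 64 (R = (2*(-4))² = (-8)² = 64)
W(61) - R = 2*61 - 1*64 = 122 - 64 = 58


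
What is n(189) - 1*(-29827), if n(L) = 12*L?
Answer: 32095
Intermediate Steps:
n(189) - 1*(-29827) = 12*189 - 1*(-29827) = 2268 + 29827 = 32095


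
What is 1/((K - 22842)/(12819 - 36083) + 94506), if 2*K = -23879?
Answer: 46528/4397244731 ≈ 1.0581e-5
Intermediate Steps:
K = -23879/2 (K = (½)*(-23879) = -23879/2 ≈ -11940.)
1/((K - 22842)/(12819 - 36083) + 94506) = 1/((-23879/2 - 22842)/(12819 - 36083) + 94506) = 1/(-69563/2/(-23264) + 94506) = 1/(-69563/2*(-1/23264) + 94506) = 1/(69563/46528 + 94506) = 1/(4397244731/46528) = 46528/4397244731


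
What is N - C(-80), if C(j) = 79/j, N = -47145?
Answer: -3771521/80 ≈ -47144.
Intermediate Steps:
N - C(-80) = -47145 - 79/(-80) = -47145 - 79*(-1)/80 = -47145 - 1*(-79/80) = -47145 + 79/80 = -3771521/80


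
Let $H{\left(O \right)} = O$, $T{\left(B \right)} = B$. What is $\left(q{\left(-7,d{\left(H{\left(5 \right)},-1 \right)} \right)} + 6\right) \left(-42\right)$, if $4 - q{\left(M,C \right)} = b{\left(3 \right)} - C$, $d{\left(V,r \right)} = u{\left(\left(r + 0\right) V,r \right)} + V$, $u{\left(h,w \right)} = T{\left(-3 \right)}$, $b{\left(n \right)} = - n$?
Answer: $-630$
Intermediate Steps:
$u{\left(h,w \right)} = -3$
$d{\left(V,r \right)} = -3 + V$
$q{\left(M,C \right)} = 7 + C$ ($q{\left(M,C \right)} = 4 - \left(\left(-1\right) 3 - C\right) = 4 - \left(-3 - C\right) = 4 + \left(3 + C\right) = 7 + C$)
$\left(q{\left(-7,d{\left(H{\left(5 \right)},-1 \right)} \right)} + 6\right) \left(-42\right) = \left(\left(7 + \left(-3 + 5\right)\right) + 6\right) \left(-42\right) = \left(\left(7 + 2\right) + 6\right) \left(-42\right) = \left(9 + 6\right) \left(-42\right) = 15 \left(-42\right) = -630$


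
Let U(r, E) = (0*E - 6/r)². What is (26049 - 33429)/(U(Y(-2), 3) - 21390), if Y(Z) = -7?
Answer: 60270/174679 ≈ 0.34503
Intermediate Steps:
U(r, E) = 36/r² (U(r, E) = (0 - 6/r)² = (-6/r)² = 36/r²)
(26049 - 33429)/(U(Y(-2), 3) - 21390) = (26049 - 33429)/(36/(-7)² - 21390) = -7380/(36*(1/49) - 21390) = -7380/(36/49 - 21390) = -7380/(-1048074/49) = -7380*(-49/1048074) = 60270/174679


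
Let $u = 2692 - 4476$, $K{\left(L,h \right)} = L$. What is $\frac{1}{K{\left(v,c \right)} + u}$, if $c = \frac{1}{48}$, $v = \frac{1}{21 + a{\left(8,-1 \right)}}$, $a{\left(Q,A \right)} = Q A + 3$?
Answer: $- \frac{16}{28543} \approx -0.00056056$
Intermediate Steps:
$a{\left(Q,A \right)} = 3 + A Q$ ($a{\left(Q,A \right)} = A Q + 3 = 3 + A Q$)
$v = \frac{1}{16}$ ($v = \frac{1}{21 + \left(3 - 8\right)} = \frac{1}{21 - 5} = \frac{1}{16} \approx 0.0625$)
$c = \frac{1}{48} \approx 0.020833$
$u = -1784$
$\frac{1}{K{\left(v,c \right)} + u} = \frac{1}{\frac{1}{16} - 1784} = \frac{1}{- \frac{28543}{16}} = - \frac{16}{28543}$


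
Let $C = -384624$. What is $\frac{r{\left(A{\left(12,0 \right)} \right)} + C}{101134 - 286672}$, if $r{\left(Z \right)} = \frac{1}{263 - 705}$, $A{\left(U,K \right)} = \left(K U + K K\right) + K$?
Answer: $\frac{170003809}{82007796} \approx 2.073$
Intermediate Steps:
$A{\left(U,K \right)} = K + K^{2} + K U$ ($A{\left(U,K \right)} = \left(K U + K^{2}\right) + K = \left(K^{2} + K U\right) + K = K + K^{2} + K U$)
$r{\left(Z \right)} = - \frac{1}{442}$ ($r{\left(Z \right)} = \frac{1}{-442} = - \frac{1}{442}$)
$\frac{r{\left(A{\left(12,0 \right)} \right)} + C}{101134 - 286672} = \frac{- \frac{1}{442} - 384624}{101134 - 286672} = - \frac{170003809}{442 \left(-185538\right)} = \left(- \frac{170003809}{442}\right) \left(- \frac{1}{185538}\right) = \frac{170003809}{82007796}$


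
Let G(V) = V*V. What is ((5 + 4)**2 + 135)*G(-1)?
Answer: 216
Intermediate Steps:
G(V) = V**2
((5 + 4)**2 + 135)*G(-1) = ((5 + 4)**2 + 135)*(-1)**2 = (9**2 + 135)*1 = (81 + 135)*1 = 216*1 = 216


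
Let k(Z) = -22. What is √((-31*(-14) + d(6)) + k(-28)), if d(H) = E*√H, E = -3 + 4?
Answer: √(412 + √6) ≈ 20.358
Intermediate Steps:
E = 1
d(H) = √H (d(H) = 1*√H = √H)
√((-31*(-14) + d(6)) + k(-28)) = √((-31*(-14) + √6) - 22) = √((434 + √6) - 22) = √(412 + √6)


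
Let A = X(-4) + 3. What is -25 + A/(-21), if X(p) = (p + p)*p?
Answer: -80/3 ≈ -26.667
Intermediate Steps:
X(p) = 2*p² (X(p) = (2*p)*p = 2*p²)
A = 35 (A = 2*(-4)² + 3 = 2*16 + 3 = 32 + 3 = 35)
-25 + A/(-21) = -25 + 35/(-21) = -25 + 35*(-1/21) = -25 - 5/3 = -80/3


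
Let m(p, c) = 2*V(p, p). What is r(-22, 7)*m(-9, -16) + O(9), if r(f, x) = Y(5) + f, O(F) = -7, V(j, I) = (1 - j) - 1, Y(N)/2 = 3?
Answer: -295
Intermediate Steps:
Y(N) = 6 (Y(N) = 2*3 = 6)
V(j, I) = -j
r(f, x) = 6 + f
m(p, c) = -2*p (m(p, c) = 2*(-p) = -2*p)
r(-22, 7)*m(-9, -16) + O(9) = (6 - 22)*(-2*(-9)) - 7 = -16*18 - 7 = -288 - 7 = -295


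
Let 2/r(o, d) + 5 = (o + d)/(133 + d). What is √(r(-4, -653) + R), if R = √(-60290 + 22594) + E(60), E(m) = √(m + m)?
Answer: √(-2020720 + 7550498*√30 + 30201992*I*√589)/1943 ≈ 10.121 + 9.592*I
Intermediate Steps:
r(o, d) = 2/(-5 + (d + o)/(133 + d)) (r(o, d) = 2/(-5 + (o + d)/(133 + d)) = 2/(-5 + (d + o)/(133 + d)))
E(m) = √2*√m (E(m) = √(2*m) = √2*√m)
R = 2*√30 + 8*I*√589 (R = √(-60290 + 22594) + √2*√60 = √(-37696) + √2*(2*√15) = 8*I*√589 + 2*√30 = 2*√30 + 8*I*√589 ≈ 10.954 + 194.15*I)
√(r(-4, -653) + R) = √(2*(-133 - 1*(-653))/(665 - 1*(-4) + 4*(-653)) + (2*√30 + 8*I*√589)) = √(2*(-133 + 653)/(665 + 4 - 2612) + (2*√30 + 8*I*√589)) = √(2*520/(-1943) + (2*√30 + 8*I*√589)) = √(2*(-1/1943)*520 + (2*√30 + 8*I*√589)) = √(-1040/1943 + (2*√30 + 8*I*√589)) = √(-1040/1943 + 2*√30 + 8*I*√589)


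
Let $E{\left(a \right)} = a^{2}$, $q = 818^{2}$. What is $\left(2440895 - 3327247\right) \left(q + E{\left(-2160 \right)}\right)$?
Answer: $-4728443286848$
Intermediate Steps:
$q = 669124$
$\left(2440895 - 3327247\right) \left(q + E{\left(-2160 \right)}\right) = \left(2440895 - 3327247\right) \left(669124 + \left(-2160\right)^{2}\right) = - 886352 \left(669124 + 4665600\right) = \left(-886352\right) 5334724 = -4728443286848$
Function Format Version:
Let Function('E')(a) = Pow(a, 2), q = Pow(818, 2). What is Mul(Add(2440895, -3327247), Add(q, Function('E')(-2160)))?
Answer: -4728443286848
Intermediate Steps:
q = 669124
Mul(Add(2440895, -3327247), Add(q, Function('E')(-2160))) = Mul(Add(2440895, -3327247), Add(669124, Pow(-2160, 2))) = Mul(-886352, Add(669124, 4665600)) = Mul(-886352, 5334724) = -4728443286848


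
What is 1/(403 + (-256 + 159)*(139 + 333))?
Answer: -1/45381 ≈ -2.2036e-5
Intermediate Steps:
1/(403 + (-256 + 159)*(139 + 333)) = 1/(403 - 97*472) = 1/(403 - 45784) = 1/(-45381) = -1/45381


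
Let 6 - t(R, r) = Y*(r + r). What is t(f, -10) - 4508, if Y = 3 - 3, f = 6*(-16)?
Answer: -4502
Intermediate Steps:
f = -96
Y = 0
t(R, r) = 6 (t(R, r) = 6 - 0*(r + r) = 6 - 0*2*r = 6 - 1*0 = 6 + 0 = 6)
t(f, -10) - 4508 = 6 - 4508 = -4502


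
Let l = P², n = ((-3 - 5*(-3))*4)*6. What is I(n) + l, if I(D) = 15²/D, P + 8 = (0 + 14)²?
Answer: 1131033/32 ≈ 35345.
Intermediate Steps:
P = 188 (P = -8 + (0 + 14)² = -8 + 14² = -8 + 196 = 188)
n = 288 (n = ((-3 + 15)*4)*6 = (12*4)*6 = 48*6 = 288)
I(D) = 225/D
l = 35344 (l = 188² = 35344)
I(n) + l = 225/288 + 35344 = 225*(1/288) + 35344 = 25/32 + 35344 = 1131033/32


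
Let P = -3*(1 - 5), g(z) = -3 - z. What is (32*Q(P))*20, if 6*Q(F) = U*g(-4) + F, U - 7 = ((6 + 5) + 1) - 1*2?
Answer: 9280/3 ≈ 3093.3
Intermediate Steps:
U = 17 (U = 7 + (((6 + 5) + 1) - 1*2) = 7 + ((11 + 1) - 2) = 7 + (12 - 2) = 7 + 10 = 17)
P = 12 (P = -3*(-4) = 12)
Q(F) = 17/6 + F/6 (Q(F) = (17*(-3 - 1*(-4)) + F)/6 = (17*(-3 + 4) + F)/6 = (17*1 + F)/6 = (17 + F)/6 = 17/6 + F/6)
(32*Q(P))*20 = (32*(17/6 + (1/6)*12))*20 = (32*(17/6 + 2))*20 = (32*(29/6))*20 = (464/3)*20 = 9280/3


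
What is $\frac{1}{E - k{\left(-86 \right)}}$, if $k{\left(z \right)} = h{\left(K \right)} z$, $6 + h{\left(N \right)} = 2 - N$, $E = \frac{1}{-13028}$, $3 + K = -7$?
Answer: $\frac{13028}{6722447} \approx 0.001938$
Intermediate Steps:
$K = -10$ ($K = -3 - 7 = -10$)
$E = - \frac{1}{13028} \approx -7.6758 \cdot 10^{-5}$
$h{\left(N \right)} = -4 - N$ ($h{\left(N \right)} = -6 - \left(-2 + N\right) = -4 - N$)
$k{\left(z \right)} = 6 z$ ($k{\left(z \right)} = \left(-4 - -10\right) z = \left(-4 + 10\right) z = 6 z$)
$\frac{1}{E - k{\left(-86 \right)}} = \frac{1}{- \frac{1}{13028} - 6 \left(-86\right)} = \frac{1}{- \frac{1}{13028} - -516} = \frac{1}{- \frac{1}{13028} + 516} = \frac{1}{\frac{6722447}{13028}} = \frac{13028}{6722447}$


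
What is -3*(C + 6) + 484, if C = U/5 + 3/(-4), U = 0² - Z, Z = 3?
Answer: 9401/20 ≈ 470.05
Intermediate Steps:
U = -3 (U = 0² - 1*3 = 0 - 3 = -3)
C = -27/20 (C = -3/5 + 3/(-4) = -3*⅕ + 3*(-¼) = -⅗ - ¾ = -27/20 ≈ -1.3500)
-3*(C + 6) + 484 = -3*(-27/20 + 6) + 484 = -3*93/20 + 484 = -279/20 + 484 = 9401/20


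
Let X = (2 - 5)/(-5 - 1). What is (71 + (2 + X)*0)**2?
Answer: 5041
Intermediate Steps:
X = 1/2 (X = -3/(-6) = -3*(-1/6) = 1/2 ≈ 0.50000)
(71 + (2 + X)*0)**2 = (71 + (2 + 1/2)*0)**2 = (71 + (5/2)*0)**2 = (71 + 0)**2 = 71**2 = 5041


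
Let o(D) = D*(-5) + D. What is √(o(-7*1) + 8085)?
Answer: √8113 ≈ 90.072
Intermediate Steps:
o(D) = -4*D (o(D) = -5*D + D = -4*D)
√(o(-7*1) + 8085) = √(-(-28) + 8085) = √(-4*(-7) + 8085) = √(28 + 8085) = √8113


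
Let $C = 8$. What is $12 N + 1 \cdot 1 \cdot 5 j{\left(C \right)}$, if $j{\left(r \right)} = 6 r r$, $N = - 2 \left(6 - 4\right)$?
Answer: $1872$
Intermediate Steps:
$N = -4$ ($N = \left(-2\right) 2 = -4$)
$j{\left(r \right)} = 6 r^{2}$
$12 N + 1 \cdot 1 \cdot 5 j{\left(C \right)} = 12 \left(-4\right) + 1 \cdot 1 \cdot 5 \cdot 6 \cdot 8^{2} = -48 + 1 \cdot 5 \cdot 6 \cdot 64 = -48 + 5 \cdot 384 = -48 + 1920 = 1872$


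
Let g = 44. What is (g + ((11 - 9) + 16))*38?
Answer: 2356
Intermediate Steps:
(g + ((11 - 9) + 16))*38 = (44 + ((11 - 9) + 16))*38 = (44 + (2 + 16))*38 = (44 + 18)*38 = 62*38 = 2356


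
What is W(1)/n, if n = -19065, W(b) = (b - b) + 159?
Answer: -53/6355 ≈ -0.0083399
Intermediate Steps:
W(b) = 159 (W(b) = 0 + 159 = 159)
W(1)/n = 159/(-19065) = 159*(-1/19065) = -53/6355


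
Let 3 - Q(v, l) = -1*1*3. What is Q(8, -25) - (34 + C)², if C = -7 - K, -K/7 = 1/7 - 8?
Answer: -778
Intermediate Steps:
K = 55 (K = -7*(1/7 - 8) = -7*(⅐ - 8) = -7*(-55/7) = 55)
C = -62 (C = -7 - 1*55 = -7 - 55 = -62)
Q(v, l) = 6 (Q(v, l) = 3 - (-1*1)*3 = 3 - (-1)*3 = 3 - 1*(-3) = 3 + 3 = 6)
Q(8, -25) - (34 + C)² = 6 - (34 - 62)² = 6 - 1*(-28)² = 6 - 1*784 = 6 - 784 = -778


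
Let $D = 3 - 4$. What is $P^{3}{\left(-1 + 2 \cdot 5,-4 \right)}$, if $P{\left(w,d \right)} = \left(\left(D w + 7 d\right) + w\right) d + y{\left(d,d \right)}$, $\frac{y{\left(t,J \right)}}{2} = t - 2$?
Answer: $1000000$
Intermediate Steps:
$y{\left(t,J \right)} = -4 + 2 t$ ($y{\left(t,J \right)} = 2 \left(t - 2\right) = 2 \left(-2 + t\right) = -4 + 2 t$)
$D = -1$
$P{\left(w,d \right)} = -4 + 2 d + 7 d^{2}$ ($P{\left(w,d \right)} = \left(\left(- w + 7 d\right) + w\right) d + \left(-4 + 2 d\right) = 7 d d + \left(-4 + 2 d\right) = 7 d^{2} + \left(-4 + 2 d\right) = -4 + 2 d + 7 d^{2}$)
$P^{3}{\left(-1 + 2 \cdot 5,-4 \right)} = \left(-4 + 2 \left(-4\right) + 7 \left(-4\right)^{2}\right)^{3} = \left(-4 - 8 + 7 \cdot 16\right)^{3} = \left(-4 - 8 + 112\right)^{3} = 100^{3} = 1000000$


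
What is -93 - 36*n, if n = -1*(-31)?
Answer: -1209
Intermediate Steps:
n = 31
-93 - 36*n = -93 - 36*31 = -93 - 1116 = -1209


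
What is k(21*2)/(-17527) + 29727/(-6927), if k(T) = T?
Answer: -173772021/40469843 ≈ -4.2939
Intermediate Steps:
k(21*2)/(-17527) + 29727/(-6927) = (21*2)/(-17527) + 29727/(-6927) = 42*(-1/17527) + 29727*(-1/6927) = -42/17527 - 9909/2309 = -173772021/40469843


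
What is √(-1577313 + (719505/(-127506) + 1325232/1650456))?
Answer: I*√18483994864928513930606/108252594 ≈ 1255.9*I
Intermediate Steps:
√(-1577313 + (719505/(-127506) + 1325232/1650456)) = √(-1577313 + (719505*(-1/127506) + 1325232*(1/1650456))) = √(-1577313 + (-239835/42502 + 18406/22923)) = √(-1577313 - 4715445893/974273346) = √(-1536738729645191/974273346) = I*√18483994864928513930606/108252594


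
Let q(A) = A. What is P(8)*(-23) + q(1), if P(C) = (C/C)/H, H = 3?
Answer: -20/3 ≈ -6.6667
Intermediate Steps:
P(C) = ⅓ (P(C) = (C/C)/3 = 1*(⅓) = ⅓)
P(8)*(-23) + q(1) = (⅓)*(-23) + 1 = -23/3 + 1 = -20/3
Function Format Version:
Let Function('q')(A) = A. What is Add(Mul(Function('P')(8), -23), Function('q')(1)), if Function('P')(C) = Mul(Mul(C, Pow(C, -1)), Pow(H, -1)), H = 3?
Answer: Rational(-20, 3) ≈ -6.6667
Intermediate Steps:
Function('P')(C) = Rational(1, 3) (Function('P')(C) = Mul(Mul(C, Pow(C, -1)), Pow(3, -1)) = Mul(1, Rational(1, 3)) = Rational(1, 3))
Add(Mul(Function('P')(8), -23), Function('q')(1)) = Add(Mul(Rational(1, 3), -23), 1) = Add(Rational(-23, 3), 1) = Rational(-20, 3)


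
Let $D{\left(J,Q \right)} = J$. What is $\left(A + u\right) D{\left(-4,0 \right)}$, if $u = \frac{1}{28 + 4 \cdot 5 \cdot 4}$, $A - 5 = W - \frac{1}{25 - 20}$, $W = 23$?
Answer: $- \frac{15017}{135} \approx -111.24$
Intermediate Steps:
$A = \frac{139}{5}$ ($A = 5 + \left(23 - \frac{1}{25 - 20}\right) = 5 + \left(23 - \frac{1}{5}\right) = 5 + \frac{114}{5} = \frac{139}{5} \approx 27.8$)
$u = \frac{1}{108}$ ($u = \frac{1}{28 + 20 \cdot 4} = \frac{1}{28 + 80} = \frac{1}{108} \approx 0.0092593$)
$\left(A + u\right) D{\left(-4,0 \right)} = \left(\frac{139}{5} + \frac{1}{108}\right) \left(-4\right) = \frac{15017}{540} \left(-4\right) = - \frac{15017}{135}$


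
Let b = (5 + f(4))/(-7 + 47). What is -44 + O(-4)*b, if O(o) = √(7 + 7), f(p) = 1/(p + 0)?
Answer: -44 + 21*√14/160 ≈ -43.509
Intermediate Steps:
f(p) = 1/p
O(o) = √14
b = 21/160 (b = (5 + 1/4)/(-7 + 47) = (5 + ¼)/40 = (21/4)*(1/40) = 21/160 ≈ 0.13125)
-44 + O(-4)*b = -44 + √14*(21/160) = -44 + 21*√14/160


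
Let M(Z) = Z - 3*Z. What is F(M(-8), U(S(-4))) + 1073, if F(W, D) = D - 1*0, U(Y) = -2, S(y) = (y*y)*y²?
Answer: 1071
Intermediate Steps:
S(y) = y⁴ (S(y) = y²*y² = y⁴)
M(Z) = -2*Z
F(W, D) = D (F(W, D) = D + 0 = D)
F(M(-8), U(S(-4))) + 1073 = -2 + 1073 = 1071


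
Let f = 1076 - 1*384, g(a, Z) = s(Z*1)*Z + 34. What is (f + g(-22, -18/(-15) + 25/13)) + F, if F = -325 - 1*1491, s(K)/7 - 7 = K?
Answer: -3670232/4225 ≈ -868.69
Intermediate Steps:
s(K) = 49 + 7*K
F = -1816 (F = -325 - 1491 = -1816)
g(a, Z) = 34 + Z*(49 + 7*Z) (g(a, Z) = (49 + 7*(Z*1))*Z + 34 = (49 + 7*Z)*Z + 34 = Z*(49 + 7*Z) + 34 = 34 + Z*(49 + 7*Z))
f = 692 (f = 1076 - 384 = 692)
(f + g(-22, -18/(-15) + 25/13)) + F = (692 + (34 + 7*(-18/(-15) + 25/13)*(7 + (-18/(-15) + 25/13)))) - 1816 = (692 + (34 + 7*(-18*(-1/15) + 25*(1/13))*(7 + (-18*(-1/15) + 25*(1/13))))) - 1816 = (692 + (34 + 7*(6/5 + 25/13)*(7 + (6/5 + 25/13)))) - 1816 = (692 + (34 + 7*(203/65)*(7 + 203/65))) - 1816 = (692 + (34 + 7*(203/65)*(658/65))) - 1816 = (692 + (34 + 935018/4225)) - 1816 = (692 + 1078668/4225) - 1816 = 4002368/4225 - 1816 = -3670232/4225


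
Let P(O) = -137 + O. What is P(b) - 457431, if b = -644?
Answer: -458212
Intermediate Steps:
P(b) - 457431 = (-137 - 644) - 457431 = -781 - 457431 = -458212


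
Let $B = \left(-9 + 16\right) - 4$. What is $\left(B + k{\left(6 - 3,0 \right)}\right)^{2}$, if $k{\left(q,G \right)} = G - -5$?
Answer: $64$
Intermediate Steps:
$k{\left(q,G \right)} = 5 + G$ ($k{\left(q,G \right)} = G + 5 = 5 + G$)
$B = 3$ ($B = 7 - 4 = 3$)
$\left(B + k{\left(6 - 3,0 \right)}\right)^{2} = \left(3 + \left(5 + 0\right)\right)^{2} = \left(3 + 5\right)^{2} = 8^{2} = 64$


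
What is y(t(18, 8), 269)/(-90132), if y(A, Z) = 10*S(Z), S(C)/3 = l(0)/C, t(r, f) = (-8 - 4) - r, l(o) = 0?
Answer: 0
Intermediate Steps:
t(r, f) = -12 - r
S(C) = 0 (S(C) = 3*(0/C) = 3*0 = 0)
y(A, Z) = 0 (y(A, Z) = 10*0 = 0)
y(t(18, 8), 269)/(-90132) = 0/(-90132) = 0*(-1/90132) = 0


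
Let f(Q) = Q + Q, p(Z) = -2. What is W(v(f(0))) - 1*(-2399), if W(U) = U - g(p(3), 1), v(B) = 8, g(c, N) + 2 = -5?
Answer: 2414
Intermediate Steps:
f(Q) = 2*Q
g(c, N) = -7 (g(c, N) = -2 - 5 = -7)
W(U) = 7 + U (W(U) = U - 1*(-7) = U + 7 = 7 + U)
W(v(f(0))) - 1*(-2399) = (7 + 8) - 1*(-2399) = 15 + 2399 = 2414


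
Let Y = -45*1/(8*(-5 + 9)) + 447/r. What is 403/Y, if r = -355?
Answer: -4578080/30279 ≈ -151.20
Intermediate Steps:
Y = -30279/11360 (Y = -45*1/(8*(-5 + 9)) + 447/(-355) = -45/(8*4) + 447*(-1/355) = -45/32 - 447/355 = -30279/11360 ≈ -2.6654)
403/Y = 403/(-30279/11360) = 403*(-11360/30279) = -4578080/30279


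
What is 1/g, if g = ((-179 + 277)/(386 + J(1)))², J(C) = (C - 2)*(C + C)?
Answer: 36864/2401 ≈ 15.354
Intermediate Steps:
J(C) = 2*C*(-2 + C) (J(C) = (-2 + C)*(2*C) = 2*C*(-2 + C))
g = 2401/36864 (g = ((-179 + 277)/(386 + 2*1*(-2 + 1)))² = (98/(386 + 2*1*(-1)))² = (98/(386 - 2))² = (98/384)² = (98*(1/384))² = (49/192)² = 2401/36864 ≈ 0.065131)
1/g = 1/(2401/36864) = 36864/2401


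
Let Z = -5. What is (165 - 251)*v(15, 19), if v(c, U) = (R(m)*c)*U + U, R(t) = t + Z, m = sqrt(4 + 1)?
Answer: 120916 - 24510*sqrt(5) ≈ 66110.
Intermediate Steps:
m = sqrt(5) ≈ 2.2361
R(t) = -5 + t (R(t) = t - 5 = -5 + t)
v(c, U) = U + U*c*(-5 + sqrt(5)) (v(c, U) = ((-5 + sqrt(5))*c)*U + U = (c*(-5 + sqrt(5)))*U + U = U*c*(-5 + sqrt(5)) + U = U + U*c*(-5 + sqrt(5)))
(165 - 251)*v(15, 19) = (165 - 251)*(-1*19*(-1 + 15*(5 - sqrt(5)))) = -(-86)*19*(-1 + (75 - 15*sqrt(5))) = -(-86)*19*(74 - 15*sqrt(5)) = -86*(-1406 + 285*sqrt(5)) = 120916 - 24510*sqrt(5)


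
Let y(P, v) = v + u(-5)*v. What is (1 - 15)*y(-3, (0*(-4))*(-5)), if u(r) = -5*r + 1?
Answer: 0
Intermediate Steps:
u(r) = 1 - 5*r
y(P, v) = 27*v (y(P, v) = v + (1 - 5*(-5))*v = v + (1 + 25)*v = v + 26*v = 27*v)
(1 - 15)*y(-3, (0*(-4))*(-5)) = (1 - 15)*(27*((0*(-4))*(-5))) = -378*0*(-5) = -378*0 = -14*0 = 0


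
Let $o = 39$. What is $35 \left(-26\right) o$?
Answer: $-35490$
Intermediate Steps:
$35 \left(-26\right) o = 35 \left(-26\right) 39 = \left(-910\right) 39 = -35490$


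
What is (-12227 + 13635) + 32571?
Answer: 33979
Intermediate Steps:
(-12227 + 13635) + 32571 = 1408 + 32571 = 33979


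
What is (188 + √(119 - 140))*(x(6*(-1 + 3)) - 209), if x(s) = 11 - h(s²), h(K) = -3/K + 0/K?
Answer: -446641/12 - 9503*I*√21/48 ≈ -37220.0 - 907.25*I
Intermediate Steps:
h(K) = -3/K (h(K) = -3/K + 0 = -3/K)
x(s) = 11 + 3/s² (x(s) = 11 - (-3)/(s²) = 11 - (-3)/s² = 11 + 3/s²)
(188 + √(119 - 140))*(x(6*(-1 + 3)) - 209) = (188 + √(119 - 140))*((11 + 3/(6*(-1 + 3))²) - 209) = (188 + √(-21))*((11 + 3/(6*2)²) - 209) = (188 + I*√21)*((11 + 3/12²) - 209) = (188 + I*√21)*((11 + 3*(1/144)) - 209) = (188 + I*√21)*((11 + 1/48) - 209) = (188 + I*√21)*(529/48 - 209) = (188 + I*√21)*(-9503/48) = -446641/12 - 9503*I*√21/48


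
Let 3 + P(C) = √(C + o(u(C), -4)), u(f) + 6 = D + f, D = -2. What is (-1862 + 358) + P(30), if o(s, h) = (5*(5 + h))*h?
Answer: -1507 + √10 ≈ -1503.8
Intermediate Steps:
u(f) = -8 + f (u(f) = -6 + (-2 + f) = -8 + f)
o(s, h) = h*(25 + 5*h) (o(s, h) = (25 + 5*h)*h = h*(25 + 5*h))
P(C) = -3 + √(-20 + C) (P(C) = -3 + √(C + 5*(-4)*(5 - 4)) = -3 + √(C + 5*(-4)*1) = -3 + √(C - 20) = -3 + √(-20 + C))
(-1862 + 358) + P(30) = (-1862 + 358) + (-3 + √(-20 + 30)) = -1504 + (-3 + √10) = -1507 + √10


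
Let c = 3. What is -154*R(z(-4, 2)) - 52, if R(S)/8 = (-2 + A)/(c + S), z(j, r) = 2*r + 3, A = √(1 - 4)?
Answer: 972/5 - 616*I*√3/5 ≈ 194.4 - 213.39*I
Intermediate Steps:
A = I*√3 (A = √(-3) = I*√3 ≈ 1.732*I)
z(j, r) = 3 + 2*r
R(S) = 8*(-2 + I*√3)/(3 + S) (R(S) = 8*((-2 + I*√3)/(3 + S)) = 8*(-2 + I*√3)/(3 + S))
-154*R(z(-4, 2)) - 52 = -1232*(-2 + I*√3)/(3 + (3 + 2*2)) - 52 = -1232*(-2 + I*√3)/(3 + (3 + 4)) - 52 = -1232*(-2 + I*√3)/(3 + 7) - 52 = -1232*(-2 + I*√3)/10 - 52 = -154*(-8/5 + 4*I*√3/5) - 52 = (1232/5 - 616*I*√3/5) - 52 = 972/5 - 616*I*√3/5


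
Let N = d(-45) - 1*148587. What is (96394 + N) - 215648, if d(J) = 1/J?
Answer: -12052846/45 ≈ -2.6784e+5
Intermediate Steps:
N = -6686416/45 (N = 1/(-45) - 1*148587 = -1/45 - 148587 = -6686416/45 ≈ -1.4859e+5)
(96394 + N) - 215648 = (96394 - 6686416/45) - 215648 = -2348686/45 - 215648 = -12052846/45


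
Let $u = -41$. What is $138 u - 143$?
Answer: $-5801$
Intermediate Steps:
$138 u - 143 = 138 \left(-41\right) - 143 = -5658 - 143 = -5801$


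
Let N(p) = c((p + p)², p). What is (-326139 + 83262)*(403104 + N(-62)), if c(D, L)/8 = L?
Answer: -97784223216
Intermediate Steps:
c(D, L) = 8*L
N(p) = 8*p
(-326139 + 83262)*(403104 + N(-62)) = (-326139 + 83262)*(403104 + 8*(-62)) = -242877*(403104 - 496) = -242877*402608 = -97784223216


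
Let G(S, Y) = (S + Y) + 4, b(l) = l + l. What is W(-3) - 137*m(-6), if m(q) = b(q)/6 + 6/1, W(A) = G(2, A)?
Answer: -545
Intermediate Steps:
b(l) = 2*l
G(S, Y) = 4 + S + Y
W(A) = 6 + A (W(A) = 4 + 2 + A = 6 + A)
m(q) = 6 + q/3 (m(q) = (2*q)/6 + 6/1 = (2*q)*(⅙) + 6*1 = q/3 + 6 = 6 + q/3)
W(-3) - 137*m(-6) = (6 - 3) - 137*(6 + (⅓)*(-6)) = 3 - 137*(6 - 2) = 3 - 137*4 = 3 - 548 = -545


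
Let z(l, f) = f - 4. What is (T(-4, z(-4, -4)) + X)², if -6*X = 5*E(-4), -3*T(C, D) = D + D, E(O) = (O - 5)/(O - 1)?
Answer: 529/36 ≈ 14.694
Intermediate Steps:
z(l, f) = -4 + f
E(O) = (-5 + O)/(-1 + O)
T(C, D) = -2*D/3 (T(C, D) = -(D + D)/3 = -2*D/3)
X = -3/2 (X = -5*(-5 - 4)/(-1 - 4)/6 = -5*-9/(-5)/6 = -5*(-⅕*(-9))/6 = -5*9/(6*5) = -⅙*9 = -3/2 ≈ -1.5000)
(T(-4, z(-4, -4)) + X)² = (-2*(-4 - 4)/3 - 3/2)² = (-⅔*(-8) - 3/2)² = (16/3 - 3/2)² = (23/6)² = 529/36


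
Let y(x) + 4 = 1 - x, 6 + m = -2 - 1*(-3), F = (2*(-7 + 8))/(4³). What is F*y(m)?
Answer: 1/16 ≈ 0.062500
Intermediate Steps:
F = 1/32 (F = (2*1)/64 = 2*(1/64) = 1/32 ≈ 0.031250)
m = -5 (m = -6 + (-2 - 1*(-3)) = -6 + (-2 + 3) = -6 + 1 = -5)
y(x) = -3 - x (y(x) = -4 + (1 - x) = -3 - x)
F*y(m) = (-3 - 1*(-5))/32 = (-3 + 5)/32 = (1/32)*2 = 1/16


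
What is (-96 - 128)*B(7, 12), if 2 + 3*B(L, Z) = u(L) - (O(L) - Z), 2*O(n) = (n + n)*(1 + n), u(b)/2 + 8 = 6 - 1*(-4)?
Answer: 3136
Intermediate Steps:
u(b) = 4 (u(b) = -16 + 2*(6 - 1*(-4)) = -16 + 2*(6 + 4) = -16 + 2*10 = -16 + 20 = 4)
O(n) = n*(1 + n) (O(n) = ((n + n)*(1 + n))/2 = ((2*n)*(1 + n))/2 = (2*n*(1 + n))/2 = n*(1 + n))
B(L, Z) = ⅔ + Z/3 - L*(1 + L)/3 (B(L, Z) = -⅔ + (4 - (L*(1 + L) - Z))/3 = -⅔ + (4 - (-Z + L*(1 + L)))/3 = -⅔ + (4 + (Z - L*(1 + L)))/3 = -⅔ + (4 + Z - L*(1 + L))/3 = -⅔ + (4/3 + Z/3 - L*(1 + L)/3) = ⅔ + Z/3 - L*(1 + L)/3)
(-96 - 128)*B(7, 12) = (-96 - 128)*(⅔ + (⅓)*12 - ⅓*7*(1 + 7)) = -224*(⅔ + 4 - ⅓*7*8) = -224*(⅔ + 4 - 56/3) = -224*(-14) = 3136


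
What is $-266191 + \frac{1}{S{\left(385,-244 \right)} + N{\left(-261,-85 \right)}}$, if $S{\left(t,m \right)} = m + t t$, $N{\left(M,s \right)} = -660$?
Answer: $- \frac{39215524310}{147321} \approx -2.6619 \cdot 10^{5}$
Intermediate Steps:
$S{\left(t,m \right)} = m + t^{2}$
$-266191 + \frac{1}{S{\left(385,-244 \right)} + N{\left(-261,-85 \right)}} = -266191 + \frac{1}{\left(-244 + 385^{2}\right) - 660} = -266191 + \frac{1}{\left(-244 + 148225\right) - 660} = -266191 + \frac{1}{147981 - 660} = -266191 + \frac{1}{147321} = - \frac{39215524310}{147321}$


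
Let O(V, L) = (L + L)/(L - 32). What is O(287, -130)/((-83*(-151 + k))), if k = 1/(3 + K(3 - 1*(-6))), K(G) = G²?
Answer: 3640/28422603 ≈ 0.00012807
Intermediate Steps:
O(V, L) = 2*L/(-32 + L) (O(V, L) = (2*L)/(-32 + L) = 2*L/(-32 + L))
k = 1/84 (k = 1/(3 + (3 - 1*(-6))²) = 1/(3 + (3 + 6)²) = 1/(3 + 9²) = 1/(3 + 81) = 1/84 ≈ 0.011905)
O(287, -130)/((-83*(-151 + k))) = (2*(-130)/(-32 - 130))/((-83*(-151 + 1/84))) = (2*(-130)/(-162))/((-83*(-12683/84))) = (2*(-130)*(-1/162))/(1052689/84) = (130/81)*(84/1052689) = 3640/28422603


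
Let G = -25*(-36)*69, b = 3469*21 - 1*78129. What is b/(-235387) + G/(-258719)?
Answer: -13251496380/60899089253 ≈ -0.21760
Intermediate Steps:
b = -5280 (b = 72849 - 78129 = -5280)
G = 62100 (G = 900*69 = 62100)
b/(-235387) + G/(-258719) = -5280/(-235387) + 62100/(-258719) = -5280*(-1/235387) + 62100*(-1/258719) = 5280/235387 - 62100/258719 = -13251496380/60899089253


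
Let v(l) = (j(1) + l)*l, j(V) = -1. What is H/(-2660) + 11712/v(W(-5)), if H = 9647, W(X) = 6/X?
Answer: 129701883/29260 ≈ 4432.7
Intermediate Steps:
v(l) = l*(-1 + l) (v(l) = (-1 + l)*l = l*(-1 + l))
H/(-2660) + 11712/v(W(-5)) = 9647/(-2660) + 11712/(((6/(-5))*(-1 + 6/(-5)))) = 9647*(-1/2660) + 11712/(((6*(-⅕))*(-1 + 6*(-⅕)))) = -9647/2660 + 11712/((-6*(-1 - 6/5)/5)) = -9647/2660 + 11712/((-6/5*(-11/5))) = -9647/2660 + 11712/(66/25) = -9647/2660 + 11712*(25/66) = -9647/2660 + 48800/11 = 129701883/29260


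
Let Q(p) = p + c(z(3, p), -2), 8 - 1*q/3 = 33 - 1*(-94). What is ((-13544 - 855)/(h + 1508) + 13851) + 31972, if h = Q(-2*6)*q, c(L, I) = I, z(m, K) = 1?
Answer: 298110039/6506 ≈ 45821.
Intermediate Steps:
q = -357 (q = 24 - 3*(33 - 1*(-94)) = 24 - 3*(33 + 94) = 24 - 3*127 = 24 - 381 = -357)
Q(p) = -2 + p (Q(p) = p - 2 = -2 + p)
h = 4998 (h = (-2 - 2*6)*(-357) = (-2 - 12)*(-357) = -14*(-357) = 4998)
((-13544 - 855)/(h + 1508) + 13851) + 31972 = ((-13544 - 855)/(4998 + 1508) + 13851) + 31972 = (-14399/6506 + 13851) + 31972 = 90100207/6506 + 31972 = 298110039/6506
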